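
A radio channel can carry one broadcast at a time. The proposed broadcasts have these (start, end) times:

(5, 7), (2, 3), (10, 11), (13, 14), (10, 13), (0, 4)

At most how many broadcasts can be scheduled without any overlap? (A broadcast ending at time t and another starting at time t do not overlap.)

Sorted by end: (2,3)  (0,4)  (5,7)  (10,11)  (10,13)  (13,14)
take (2,3); take (5,7); take (10,11); take (13,14).
Selected 4 broadcasts.

4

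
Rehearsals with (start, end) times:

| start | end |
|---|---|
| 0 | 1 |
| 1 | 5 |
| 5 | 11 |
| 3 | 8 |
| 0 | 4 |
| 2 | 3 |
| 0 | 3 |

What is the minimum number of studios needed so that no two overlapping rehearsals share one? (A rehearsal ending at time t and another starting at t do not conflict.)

starts: [0, 0, 0, 1, 2, 3, 5]
ends:   [1, 3, 3, 4, 5, 8, 11]
s0→1 s0→2 s0→3 e1→2 s1→3 s2→4  — peak 4.

4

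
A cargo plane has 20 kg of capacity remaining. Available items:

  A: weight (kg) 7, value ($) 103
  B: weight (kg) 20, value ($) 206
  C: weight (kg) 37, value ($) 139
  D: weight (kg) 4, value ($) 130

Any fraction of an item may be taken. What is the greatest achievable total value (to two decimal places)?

Order: D (130/4=32.50) > A (103/7=14.71) > B (206/20=10.30) > C (139/37=3.76)
Fill: take D (4 @ 130) → take A (7 @ 103) → take 9/20 of B → 92.70; 20/20 used.
Total value = 325.70

325.70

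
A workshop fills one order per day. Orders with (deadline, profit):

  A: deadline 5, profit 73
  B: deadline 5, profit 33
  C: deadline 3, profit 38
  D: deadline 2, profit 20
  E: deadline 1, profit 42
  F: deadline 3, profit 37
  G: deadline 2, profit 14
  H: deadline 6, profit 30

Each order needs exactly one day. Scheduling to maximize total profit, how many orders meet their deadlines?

6

Profit order: A=73 E=42 C=38 F=37 B=33 H=30 D=20 G=14
Assign: A→slot 5, E→slot 1, C→slot 3, F→slot 2, B→slot 4, H→slot 6, D skipped, G skipped.
Slots: [1:E] [2:F] [3:C] [4:B] [5:A] [6:H]
6 of 8 scheduled.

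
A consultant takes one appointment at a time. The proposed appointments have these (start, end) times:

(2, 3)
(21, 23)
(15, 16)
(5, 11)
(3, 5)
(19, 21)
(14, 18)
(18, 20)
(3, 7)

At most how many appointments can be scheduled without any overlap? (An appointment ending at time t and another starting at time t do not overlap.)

6

Order by finish time; keep every interval that doesn't clash with the previous kept one.
Sorted by end: (2,3)  (3,5)  (3,7)  (5,11)  (15,16)  (14,18)  (18,20)  (19,21)  (21,23)
take (2,3); take (3,5); take (5,11); take (15,16); take (18,20); take (21,23).
Selected 6 appointments.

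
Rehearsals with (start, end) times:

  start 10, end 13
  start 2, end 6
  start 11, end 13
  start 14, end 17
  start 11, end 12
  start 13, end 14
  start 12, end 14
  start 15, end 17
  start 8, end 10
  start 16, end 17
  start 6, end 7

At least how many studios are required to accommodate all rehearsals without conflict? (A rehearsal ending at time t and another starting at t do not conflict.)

starts: [2, 6, 8, 10, 11, 11, 12, 13, 14, 15, 16]
ends:   [6, 7, 10, 12, 13, 13, 14, 14, 17, 17, 17]
s2→1 e6→0 s6→1 e7→0 s8→1 e10→0 s10→1 s11→2 s11→3  — peak 3.

3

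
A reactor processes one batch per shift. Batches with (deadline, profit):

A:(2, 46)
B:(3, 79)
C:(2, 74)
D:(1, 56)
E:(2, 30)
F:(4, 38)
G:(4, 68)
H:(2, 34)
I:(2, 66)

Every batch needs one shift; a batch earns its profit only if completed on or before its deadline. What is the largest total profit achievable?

Profit order: B=79 C=74 G=68 I=66 D=56 A=46 F=38 H=34 E=30
Assign: B→slot 3, C→slot 2, G→slot 4, I→slot 1, D skipped, A skipped, F skipped, H skipped, E skipped.
Slots: [1:I] [2:C] [3:B] [4:G]
Profit = 66 + 74 + 79 + 68 = 287

287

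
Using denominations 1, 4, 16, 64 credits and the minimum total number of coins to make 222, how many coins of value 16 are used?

222 = 3×64 + 1×16 + 3×4 + 2×1
Count of 16: 1

1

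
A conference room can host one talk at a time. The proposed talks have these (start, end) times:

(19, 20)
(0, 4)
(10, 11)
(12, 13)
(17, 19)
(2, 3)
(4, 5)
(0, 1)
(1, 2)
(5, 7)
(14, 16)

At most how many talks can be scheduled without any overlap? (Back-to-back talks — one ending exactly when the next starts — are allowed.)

By end time: (0,1), (1,2), (2,3), (0,4), (4,5), (5,7), (10,11), (12,13), (14,16), (17,19), (19,20).
Pick (0,1); next start ≥ 1 → (1,2); next start ≥ 2 → (2,3); next start ≥ 3 → (4,5); next start ≥ 5 → (5,7); next start ≥ 7 → (10,11); next start ≥ 11 → (12,13); next start ≥ 13 → (14,16); next start ≥ 16 → (17,19); next start ≥ 19 → (19,20).
Selected 10 talks.

10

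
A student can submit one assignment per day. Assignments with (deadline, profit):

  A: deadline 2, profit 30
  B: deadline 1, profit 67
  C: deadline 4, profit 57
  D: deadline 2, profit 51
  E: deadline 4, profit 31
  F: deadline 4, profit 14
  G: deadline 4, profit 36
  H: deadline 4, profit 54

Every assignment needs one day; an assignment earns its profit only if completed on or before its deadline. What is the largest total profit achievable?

Profit order: B=67 C=57 H=54 D=51 G=36 E=31 A=30 F=14
Assign: B→slot 1, C→slot 4, H→slot 3, D→slot 2, G skipped, E skipped, A skipped, F skipped.
Slots: [1:B] [2:D] [3:H] [4:C]
Profit = 67 + 51 + 54 + 57 = 229

229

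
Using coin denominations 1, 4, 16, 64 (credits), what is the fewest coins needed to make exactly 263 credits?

263 − 4×64→7 − 1×4→3 − 3×1→0
Total coins = 4 + 1 + 3 = 8

8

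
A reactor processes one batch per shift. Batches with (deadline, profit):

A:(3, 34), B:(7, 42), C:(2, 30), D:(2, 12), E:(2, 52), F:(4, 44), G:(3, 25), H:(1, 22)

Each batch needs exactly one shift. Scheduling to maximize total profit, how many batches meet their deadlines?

5

Take jobs in profit order; each goes to the latest open slot no later than its deadline.
Profit order: E=52 F=44 B=42 A=34 C=30 G=25 H=22 D=12
Assign: E→slot 2, F→slot 4, B→slot 7, A→slot 3, C→slot 1, G skipped, H skipped, D skipped.
Slots: [1:C] [2:E] [3:A] [4:F] [7:B]
5 of 8 scheduled.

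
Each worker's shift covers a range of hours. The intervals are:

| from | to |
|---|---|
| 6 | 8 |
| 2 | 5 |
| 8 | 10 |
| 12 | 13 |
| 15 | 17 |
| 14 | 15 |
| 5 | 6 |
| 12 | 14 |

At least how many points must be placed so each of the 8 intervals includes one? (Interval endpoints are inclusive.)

Sorted: [2,5] [5,6] [6,8] [8,10] [12,13] [12,14] [14,15] [15,17]
{[2,5],[5,6]} hit by 5; {[6,8],[8,10]} hit by 8; {[12,13],[12,14]} hit by 13; {[14,15],[15,17]} hit by 15.
Points: 5, 8, 13, 15 (4 total).

4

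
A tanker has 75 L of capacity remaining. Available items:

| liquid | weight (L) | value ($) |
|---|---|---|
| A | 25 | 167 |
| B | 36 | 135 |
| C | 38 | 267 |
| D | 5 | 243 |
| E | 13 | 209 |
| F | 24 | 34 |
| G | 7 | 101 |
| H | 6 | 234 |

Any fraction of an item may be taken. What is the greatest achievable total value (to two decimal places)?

Greedy by value/weight ratio, highest first.
Ratios (sorted): D 48.60, H 39.00, E 16.08, G 14.43, C 7.03, A 6.68, B 3.75, F 1.42
take D (5 @ 243); take H (6 @ 234); take E (13 @ 209); take G (7 @ 101); take C (38 @ 267); take 6/25 of A → 40.08. Capacity used 75/75.
Total value = 1094.08

1094.08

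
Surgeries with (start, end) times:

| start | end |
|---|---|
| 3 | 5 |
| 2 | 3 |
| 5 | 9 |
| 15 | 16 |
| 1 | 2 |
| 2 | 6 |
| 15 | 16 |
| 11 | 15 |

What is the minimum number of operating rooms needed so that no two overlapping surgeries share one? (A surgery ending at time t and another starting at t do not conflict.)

2

starts: [1, 2, 2, 3, 5, 11, 15, 15]
ends:   [2, 3, 5, 6, 9, 15, 16, 16]
s1→1 e2→0 s2→1 s2→2  — peak 2.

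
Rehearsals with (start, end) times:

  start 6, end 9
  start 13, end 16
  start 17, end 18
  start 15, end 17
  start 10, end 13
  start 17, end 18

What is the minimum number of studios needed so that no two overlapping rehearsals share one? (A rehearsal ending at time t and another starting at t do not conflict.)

2

Events (time:±→running): 6:+→1 9:-→0 10:+→1 13:-→0 13:+→1 15:+→2 … peak 2.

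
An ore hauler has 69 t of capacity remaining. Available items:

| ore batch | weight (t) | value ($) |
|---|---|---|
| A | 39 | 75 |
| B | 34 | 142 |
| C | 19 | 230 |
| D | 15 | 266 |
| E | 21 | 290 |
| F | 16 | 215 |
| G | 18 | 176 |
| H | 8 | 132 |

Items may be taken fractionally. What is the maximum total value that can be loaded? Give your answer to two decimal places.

Ratios (sorted): D 17.73, H 16.50, E 13.81, F 13.44, C 12.11, G 9.78, B 4.18, A 1.92
take D (15 @ 266); take H (8 @ 132); take E (21 @ 290); take F (16 @ 215); take 9/19 of C → 108.95. Capacity used 69/69.
Total value = 1011.95

1011.95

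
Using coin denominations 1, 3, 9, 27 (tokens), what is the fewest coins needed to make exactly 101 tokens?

7

Greedy: take as many of the largest coin as possible, then repeat with the remainder.
101 − 3×27→20 − 2×9→2 − 2×1→0
Total coins = 3 + 2 + 2 = 7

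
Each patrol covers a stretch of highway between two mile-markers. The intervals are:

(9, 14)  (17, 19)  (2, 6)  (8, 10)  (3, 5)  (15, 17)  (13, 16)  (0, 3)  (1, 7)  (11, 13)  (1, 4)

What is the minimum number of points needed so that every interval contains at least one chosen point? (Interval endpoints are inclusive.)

Sort by right endpoint; whenever an interval is uncovered, place a point at its right end.
By right end: [0,3]  [1,4]  [3,5]  [2,6]  [1,7]  [8,10]  [11,13]  [9,14]  [13,16]  [15,17]  [17,19]
[0,3] uncovered → point at 3; [8,10] uncovered → point at 10; [11,13] uncovered → point at 13; [15,17] uncovered → point at 17.
Points: 3, 10, 13, 17 (4 total).

4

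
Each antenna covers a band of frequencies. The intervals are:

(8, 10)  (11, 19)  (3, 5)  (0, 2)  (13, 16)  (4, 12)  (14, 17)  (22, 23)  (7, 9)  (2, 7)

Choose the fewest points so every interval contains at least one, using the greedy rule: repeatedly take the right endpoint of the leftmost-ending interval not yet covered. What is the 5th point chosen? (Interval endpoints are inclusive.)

By right end: [0,2]  [3,5]  [2,7]  [7,9]  [8,10]  [4,12]  [13,16]  [14,17]  [11,19]  [22,23]
[0,2] uncovered → point at 2; [3,5] uncovered → point at 5; [7,9] uncovered → point at 9; [13,16] uncovered → point at 16; [22,23] uncovered → point at 23.
Points: 2, 5, 9, 16, 23 (5 total).

23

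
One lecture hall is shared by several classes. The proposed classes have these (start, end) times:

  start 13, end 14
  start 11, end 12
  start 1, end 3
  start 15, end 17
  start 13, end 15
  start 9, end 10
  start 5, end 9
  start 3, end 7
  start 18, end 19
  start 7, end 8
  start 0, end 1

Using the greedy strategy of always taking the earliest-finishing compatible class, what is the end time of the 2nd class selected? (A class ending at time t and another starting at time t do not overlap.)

Sorted by end: (0,1)  (1,3)  (3,7)  (7,8)  (5,9)  (9,10)  (11,12)  (13,14)  (13,15)  (15,17)  (18,19)
take (0,1); take (1,3); take (3,7); take (7,8); take (9,10); take (11,12); take (13,14); take (15,17); take (18,19).
Selected: (0,1) (1,3) (3,7) (7,8) (9,10) (11,12) (13,14) (15,17) (18,19)

3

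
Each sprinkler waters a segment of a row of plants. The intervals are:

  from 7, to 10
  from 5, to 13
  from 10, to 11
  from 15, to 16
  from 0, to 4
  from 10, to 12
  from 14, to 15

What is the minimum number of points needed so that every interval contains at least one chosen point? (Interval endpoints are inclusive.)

3

By right end: [0,4]  [7,10]  [10,11]  [10,12]  [5,13]  [14,15]  [15,16]
[0,4] uncovered → point at 4; [7,10] uncovered → point at 10; [14,15] uncovered → point at 15.
Points: 4, 10, 15 (3 total).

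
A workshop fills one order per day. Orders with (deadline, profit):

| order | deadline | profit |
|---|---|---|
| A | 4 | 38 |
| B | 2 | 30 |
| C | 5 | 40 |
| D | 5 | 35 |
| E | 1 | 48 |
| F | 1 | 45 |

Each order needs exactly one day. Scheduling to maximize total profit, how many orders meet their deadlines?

Take jobs in profit order; each goes to the latest open slot no later than its deadline.
Profit order: E=48 F=45 C=40 A=38 D=35 B=30
Assign: E→slot 1, F skipped, C→slot 5, A→slot 4, D→slot 3, B→slot 2.
Slots: [1:E] [2:B] [3:D] [4:A] [5:C]
5 of 6 scheduled.

5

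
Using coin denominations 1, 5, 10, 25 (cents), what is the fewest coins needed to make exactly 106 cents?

106 − 4×25→6 − 1×5→1 − 1×1→0
Total coins = 4 + 1 + 1 = 6

6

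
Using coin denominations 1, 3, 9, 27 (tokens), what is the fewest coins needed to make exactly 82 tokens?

82 − 3×27→1 − 1×1→0
Total coins = 3 + 1 = 4

4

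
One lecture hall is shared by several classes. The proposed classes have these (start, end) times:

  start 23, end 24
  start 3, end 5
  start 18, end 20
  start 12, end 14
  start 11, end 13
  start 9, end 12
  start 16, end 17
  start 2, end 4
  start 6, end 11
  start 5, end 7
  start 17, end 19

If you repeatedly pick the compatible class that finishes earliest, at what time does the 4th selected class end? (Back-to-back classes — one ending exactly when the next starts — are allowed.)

14

Greedy by earliest finish: after sorting by end time, pick each interval compatible with the last pick.
By end time: (2,4), (3,5), (5,7), (6,11), (9,12), (11,13), (12,14), (16,17), (17,19), (18,20), (23,24).
Pick (2,4); next start ≥ 4 → (5,7); next start ≥ 7 → (9,12); next start ≥ 12 → (12,14); next start ≥ 14 → (16,17); next start ≥ 17 → (17,19); next start ≥ 19 → (23,24).
Selected: (2,4) (5,7) (9,12) (12,14) (16,17) (17,19) (23,24)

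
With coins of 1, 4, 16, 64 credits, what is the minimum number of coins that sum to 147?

Greedy: take as many of the largest coin as possible, then repeat with the remainder.
147 − 2×64→19 − 1×16→3 − 3×1→0
Total coins = 2 + 1 + 3 = 6

6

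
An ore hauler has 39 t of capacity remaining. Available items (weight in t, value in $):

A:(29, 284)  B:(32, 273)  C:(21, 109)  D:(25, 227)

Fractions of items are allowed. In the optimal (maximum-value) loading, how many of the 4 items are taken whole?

Sort by value per unit weight and fill in that order.
Order: A (284/29=9.79) > D (227/25=9.08) > B (273/32=8.53) > C (109/21=5.19)
Fill: take A (29 @ 284) → take 10/25 of D → 90.80; 39/39 used.
1 item(s) taken whole; one partial (take 10/25 of D).

1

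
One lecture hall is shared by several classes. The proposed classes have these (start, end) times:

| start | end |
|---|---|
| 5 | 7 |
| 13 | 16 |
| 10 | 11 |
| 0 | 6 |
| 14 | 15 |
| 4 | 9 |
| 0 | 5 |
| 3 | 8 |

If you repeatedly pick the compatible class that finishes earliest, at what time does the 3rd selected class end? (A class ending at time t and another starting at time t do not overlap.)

Order by finish time; keep every interval that doesn't clash with the previous kept one.
By end time: (0,5), (0,6), (5,7), (3,8), (4,9), (10,11), (14,15), (13,16).
Pick (0,5); next start ≥ 5 → (5,7); next start ≥ 7 → (10,11); next start ≥ 11 → (14,15).
Selected: (0,5) (5,7) (10,11) (14,15)

11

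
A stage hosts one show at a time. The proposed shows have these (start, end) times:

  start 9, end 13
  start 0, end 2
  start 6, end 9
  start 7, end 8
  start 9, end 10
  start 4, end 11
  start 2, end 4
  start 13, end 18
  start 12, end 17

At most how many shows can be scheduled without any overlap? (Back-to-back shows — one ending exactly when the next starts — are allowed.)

Sorted by end: (0,2)  (2,4)  (7,8)  (6,9)  (9,10)  (4,11)  (9,13)  (12,17)  (13,18)
take (0,2); take (2,4); take (7,8); take (9,10); take (12,17); skip (13,18).
Selected 5 shows.

5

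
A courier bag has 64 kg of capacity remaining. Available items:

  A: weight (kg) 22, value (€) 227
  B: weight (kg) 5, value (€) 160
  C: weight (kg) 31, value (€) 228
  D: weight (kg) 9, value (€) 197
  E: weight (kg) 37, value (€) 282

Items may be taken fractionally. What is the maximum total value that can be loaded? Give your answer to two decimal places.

Greedy by value/weight ratio, highest first.
Order: B (160/5=32.00) > D (197/9=21.89) > A (227/22=10.32) > E (282/37=7.62) > C (228/31=7.35)
Fill: take B (5 @ 160) → take D (9 @ 197) → take A (22 @ 227) → take 28/37 of E → 213.41; 64/64 used.
Total value = 797.41

797.41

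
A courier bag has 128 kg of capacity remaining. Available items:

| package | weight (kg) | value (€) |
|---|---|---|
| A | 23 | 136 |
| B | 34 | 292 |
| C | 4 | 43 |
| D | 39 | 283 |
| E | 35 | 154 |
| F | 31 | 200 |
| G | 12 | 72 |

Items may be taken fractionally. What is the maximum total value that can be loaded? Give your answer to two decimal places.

937.30

Ratios (sorted): C 10.75, B 8.59, D 7.26, F 6.45, G 6.00, A 5.91, E 4.40
take C (4 @ 43); take B (34 @ 292); take D (39 @ 283); take F (31 @ 200); take G (12 @ 72); take 8/23 of A → 47.30. Capacity used 128/128.
Total value = 937.30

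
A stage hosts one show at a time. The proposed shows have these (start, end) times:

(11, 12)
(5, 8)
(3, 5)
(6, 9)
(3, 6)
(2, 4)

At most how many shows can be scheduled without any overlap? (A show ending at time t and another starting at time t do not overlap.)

3

Order by finish time; keep every interval that doesn't clash with the previous kept one.
Sorted by end: (2,4)  (3,5)  (3,6)  (5,8)  (6,9)  (11,12)
take (2,4); take (5,8); take (11,12).
Selected 3 shows.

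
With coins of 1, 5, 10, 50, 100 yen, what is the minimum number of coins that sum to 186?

Greedy: take as many of the largest coin as possible, then repeat with the remainder.
186 − 1×100→86 − 1×50→36 − 3×10→6 − 1×5→1 − 1×1→0
Total coins = 1 + 1 + 3 + 1 + 1 = 7

7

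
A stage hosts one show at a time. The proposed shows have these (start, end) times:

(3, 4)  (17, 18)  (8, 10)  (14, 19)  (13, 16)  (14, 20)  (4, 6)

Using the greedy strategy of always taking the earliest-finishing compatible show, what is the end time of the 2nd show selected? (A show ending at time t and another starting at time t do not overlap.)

6

By end time: (3,4), (4,6), (8,10), (13,16), (17,18), (14,19), (14,20).
Pick (3,4); next start ≥ 4 → (4,6); next start ≥ 6 → (8,10); next start ≥ 10 → (13,16); next start ≥ 16 → (17,18).
Selected: (3,4) (4,6) (8,10) (13,16) (17,18)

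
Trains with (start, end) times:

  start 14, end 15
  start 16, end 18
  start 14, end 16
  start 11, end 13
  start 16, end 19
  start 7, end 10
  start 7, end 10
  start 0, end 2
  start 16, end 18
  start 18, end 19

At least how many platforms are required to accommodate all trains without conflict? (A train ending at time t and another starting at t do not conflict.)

3

starts: [0, 7, 7, 11, 14, 14, 16, 16, 16, 18]
ends:   [2, 10, 10, 13, 15, 16, 18, 18, 19, 19]
s0→1 e2→0 s7→1 s7→2 e10→1 e10→0 s11→1 e13→0 s14→1 s14→2 e15→1 e16→0 s16→1 s16→2 s16→3  — peak 3.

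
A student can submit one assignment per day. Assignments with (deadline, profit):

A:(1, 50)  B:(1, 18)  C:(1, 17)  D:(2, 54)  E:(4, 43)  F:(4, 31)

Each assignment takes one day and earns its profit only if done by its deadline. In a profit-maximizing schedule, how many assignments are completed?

By profit: D(d2,54), A(d1,50), E(d4,43), F(d4,31), B(d1,18), C(d1,17)
D→slot 2; A→slot 1; E→slot 4; F→slot 3; B skipped; C skipped.
4 of 6 scheduled.

4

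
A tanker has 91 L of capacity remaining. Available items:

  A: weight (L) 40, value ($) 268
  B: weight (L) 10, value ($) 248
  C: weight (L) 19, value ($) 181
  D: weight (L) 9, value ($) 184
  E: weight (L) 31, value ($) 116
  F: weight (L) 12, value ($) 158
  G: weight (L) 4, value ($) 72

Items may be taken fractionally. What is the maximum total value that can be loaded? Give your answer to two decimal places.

Sort by value per unit weight and fill in that order.
Ratios (sorted): B 24.80, D 20.44, G 18.00, F 13.17, C 9.53, A 6.70, E 3.74
take B (10 @ 248); take D (9 @ 184); take G (4 @ 72); take F (12 @ 158); take C (19 @ 181); take 37/40 of A → 247.90. Capacity used 91/91.
Total value = 1090.90

1090.90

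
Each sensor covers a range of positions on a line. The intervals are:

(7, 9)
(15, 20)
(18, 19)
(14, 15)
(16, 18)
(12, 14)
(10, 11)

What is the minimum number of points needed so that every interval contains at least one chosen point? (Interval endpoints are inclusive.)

4

Process intervals by earliest right end; each time one isn't hit yet, stab at its right endpoint.
By right end: [7,9]  [10,11]  [12,14]  [14,15]  [16,18]  [18,19]  [15,20]
[7,9] uncovered → point at 9; [10,11] uncovered → point at 11; [12,14] uncovered → point at 14; [16,18] uncovered → point at 18.
Points: 9, 11, 14, 18 (4 total).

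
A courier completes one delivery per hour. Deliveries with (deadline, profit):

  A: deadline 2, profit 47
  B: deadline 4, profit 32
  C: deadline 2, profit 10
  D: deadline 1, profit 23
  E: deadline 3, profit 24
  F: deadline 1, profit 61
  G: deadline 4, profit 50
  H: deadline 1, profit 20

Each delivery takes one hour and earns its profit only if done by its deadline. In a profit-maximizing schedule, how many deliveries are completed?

Sort by profit descending; place each in the latest free slot ≤ its deadline.
Profit order: F=61 G=50 A=47 B=32 E=24 D=23 H=20 C=10
Assign: F→slot 1, G→slot 4, A→slot 2, B→slot 3, E skipped, D skipped, H skipped, C skipped.
Slots: [1:F] [2:A] [3:B] [4:G]
4 of 8 scheduled.

4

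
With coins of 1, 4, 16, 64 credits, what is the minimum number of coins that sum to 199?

199 = 3×64 + 1×4 + 3×1
Total coins = 3 + 1 + 3 = 7

7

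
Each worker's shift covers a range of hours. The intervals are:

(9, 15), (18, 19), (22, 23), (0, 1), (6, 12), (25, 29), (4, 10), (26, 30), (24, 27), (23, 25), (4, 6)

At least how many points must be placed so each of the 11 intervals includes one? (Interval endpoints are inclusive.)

Sort by right endpoint; whenever an interval is uncovered, place a point at its right end.
Sorted: [0,1] [4,6] [4,10] [6,12] [9,15] [18,19] [22,23] [23,25] [24,27] [25,29] [26,30]
{[0,1]} hit by 1; {[4,6],[4,10],[6,12]} hit by 6; {[9,15]} hit by 15; {[18,19]} hit by 19; {[22,23],[23,25]} hit by 23; {[24,27],[25,29],[26,30]} hit by 27.
Points: 1, 6, 15, 19, 23, 27 (6 total).

6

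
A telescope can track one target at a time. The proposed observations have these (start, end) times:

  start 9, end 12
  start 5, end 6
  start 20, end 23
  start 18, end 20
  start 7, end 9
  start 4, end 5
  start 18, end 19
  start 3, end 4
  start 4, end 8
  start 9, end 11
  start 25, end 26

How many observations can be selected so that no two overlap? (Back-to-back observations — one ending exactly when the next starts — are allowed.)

8

Sorted by end: (3,4)  (4,5)  (5,6)  (4,8)  (7,9)  (9,11)  (9,12)  (18,19)  (18,20)  (20,23)  (25,26)
take (3,4); take (4,5); take (5,6); take (7,9); take (9,11); take (18,19); skip (18,20); take (20,23); take (25,26).
Selected 8 observations.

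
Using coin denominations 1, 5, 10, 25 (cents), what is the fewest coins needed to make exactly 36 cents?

Use the largest denomination that fits, subtract, and repeat.
36 − 1×25→11 − 1×10→1 − 1×1→0
Total coins = 1 + 1 + 1 = 3

3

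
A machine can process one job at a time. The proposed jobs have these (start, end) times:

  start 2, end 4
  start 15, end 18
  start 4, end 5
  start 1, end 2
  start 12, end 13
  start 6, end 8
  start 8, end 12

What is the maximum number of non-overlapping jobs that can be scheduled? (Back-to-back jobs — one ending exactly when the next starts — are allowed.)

7

Sort by end time and greedily take each interval whose start is ≥ the last chosen end.
By end time: (1,2), (2,4), (4,5), (6,8), (8,12), (12,13), (15,18).
Pick (1,2); next start ≥ 2 → (2,4); next start ≥ 4 → (4,5); next start ≥ 5 → (6,8); next start ≥ 8 → (8,12); next start ≥ 12 → (12,13); next start ≥ 13 → (15,18).
Selected 7 jobs.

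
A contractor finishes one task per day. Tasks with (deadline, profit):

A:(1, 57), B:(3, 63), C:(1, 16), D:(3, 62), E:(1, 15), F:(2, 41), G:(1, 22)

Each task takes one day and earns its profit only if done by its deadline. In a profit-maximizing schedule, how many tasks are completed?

Sort by profit descending; place each in the latest free slot ≤ its deadline.
By profit: B(d3,63), D(d3,62), A(d1,57), F(d2,41), G(d1,22), C(d1,16), E(d1,15)
B→slot 3; D→slot 2; A→slot 1; F skipped; G skipped; C skipped; E skipped.
3 of 7 scheduled.

3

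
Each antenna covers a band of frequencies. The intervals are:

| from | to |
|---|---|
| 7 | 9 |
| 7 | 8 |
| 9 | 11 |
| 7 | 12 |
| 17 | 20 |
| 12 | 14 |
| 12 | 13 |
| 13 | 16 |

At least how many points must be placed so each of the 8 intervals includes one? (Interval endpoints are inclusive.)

4

By right end: [7,8]  [7,9]  [9,11]  [7,12]  [12,13]  [12,14]  [13,16]  [17,20]
[7,8] uncovered → point at 8; [9,11] uncovered → point at 11; [12,13] uncovered → point at 13; [17,20] uncovered → point at 20.
Points: 8, 11, 13, 20 (4 total).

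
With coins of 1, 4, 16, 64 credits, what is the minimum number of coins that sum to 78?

6

Greedy: take as many of the largest coin as possible, then repeat with the remainder.
78 = 1×64 + 3×4 + 2×1
Total coins = 1 + 3 + 2 = 6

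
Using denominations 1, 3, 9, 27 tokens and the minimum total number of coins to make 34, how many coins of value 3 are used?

34 − 1×27→7 − 2×3→1 − 1×1→0
Count of 3: 2

2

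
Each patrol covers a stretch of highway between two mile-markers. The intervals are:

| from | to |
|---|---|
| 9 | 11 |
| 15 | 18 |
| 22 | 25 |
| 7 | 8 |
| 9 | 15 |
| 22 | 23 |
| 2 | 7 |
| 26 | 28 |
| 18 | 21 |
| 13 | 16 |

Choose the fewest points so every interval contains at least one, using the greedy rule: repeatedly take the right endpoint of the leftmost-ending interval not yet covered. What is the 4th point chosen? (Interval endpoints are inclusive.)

By right end: [2,7]  [7,8]  [9,11]  [9,15]  [13,16]  [15,18]  [18,21]  [22,23]  [22,25]  [26,28]
[2,7] uncovered → point at 7; [9,11] uncovered → point at 11; [13,16] uncovered → point at 16; [18,21] uncovered → point at 21; [22,23] uncovered → point at 23; [26,28] uncovered → point at 28.
Points: 7, 11, 16, 21, 23, 28 (6 total).

21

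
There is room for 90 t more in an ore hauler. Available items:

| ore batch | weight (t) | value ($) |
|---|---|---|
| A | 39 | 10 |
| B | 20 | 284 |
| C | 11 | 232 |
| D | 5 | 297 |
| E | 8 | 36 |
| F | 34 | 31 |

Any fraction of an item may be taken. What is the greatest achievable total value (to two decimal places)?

883.08

Greedy by value/weight ratio, highest first.
Ratios (sorted): D 59.40, C 21.09, B 14.20, E 4.50, F 0.91, A 0.26
take D (5 @ 297); take C (11 @ 232); take B (20 @ 284); take E (8 @ 36); take F (34 @ 31); take 12/39 of A → 3.08. Capacity used 90/90.
Total value = 883.08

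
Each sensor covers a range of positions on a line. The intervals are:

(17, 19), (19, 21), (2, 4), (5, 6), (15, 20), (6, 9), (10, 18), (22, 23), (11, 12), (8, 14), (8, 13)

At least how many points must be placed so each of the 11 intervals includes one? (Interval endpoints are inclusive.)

Process intervals by earliest right end; each time one isn't hit yet, stab at its right endpoint.
By right end: [2,4]  [5,6]  [6,9]  [11,12]  [8,13]  [8,14]  [10,18]  [17,19]  [15,20]  [19,21]  [22,23]
[2,4] uncovered → point at 4; [5,6] uncovered → point at 6; [11,12] uncovered → point at 12; [17,19] uncovered → point at 19; [22,23] uncovered → point at 23.
Points: 4, 6, 12, 19, 23 (5 total).

5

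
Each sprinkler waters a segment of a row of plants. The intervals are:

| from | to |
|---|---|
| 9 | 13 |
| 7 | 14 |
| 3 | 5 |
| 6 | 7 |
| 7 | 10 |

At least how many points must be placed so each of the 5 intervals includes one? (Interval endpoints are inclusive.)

3

By right end: [3,5]  [6,7]  [7,10]  [9,13]  [7,14]
[3,5] uncovered → point at 5; [6,7] uncovered → point at 7; [9,13] uncovered → point at 13.
Points: 5, 7, 13 (3 total).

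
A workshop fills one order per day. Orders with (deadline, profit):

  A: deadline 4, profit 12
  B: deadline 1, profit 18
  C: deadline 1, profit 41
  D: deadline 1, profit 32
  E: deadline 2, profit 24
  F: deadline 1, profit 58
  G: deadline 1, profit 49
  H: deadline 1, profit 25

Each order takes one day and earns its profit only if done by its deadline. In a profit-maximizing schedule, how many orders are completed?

By profit: F(d1,58), G(d1,49), C(d1,41), D(d1,32), H(d1,25), E(d2,24), B(d1,18), A(d4,12)
F→slot 1; G skipped; C skipped; D skipped; H skipped; E→slot 2; B skipped; A→slot 4.
3 of 8 scheduled.

3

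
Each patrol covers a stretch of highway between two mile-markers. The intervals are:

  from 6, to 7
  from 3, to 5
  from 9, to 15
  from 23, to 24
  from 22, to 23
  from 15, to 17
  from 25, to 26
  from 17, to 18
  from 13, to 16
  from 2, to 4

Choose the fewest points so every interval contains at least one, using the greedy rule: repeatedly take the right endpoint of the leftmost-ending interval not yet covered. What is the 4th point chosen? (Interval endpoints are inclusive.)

Sorted: [2,4] [3,5] [6,7] [9,15] [13,16] [15,17] [17,18] [22,23] [23,24] [25,26]
{[2,4],[3,5]} hit by 4; {[6,7]} hit by 7; {[9,15],[13,16],[15,17]} hit by 15; {[17,18]} hit by 18; {[22,23],[23,24]} hit by 23; {[25,26]} hit by 26.
Points: 4, 7, 15, 18, 23, 26 (6 total).

18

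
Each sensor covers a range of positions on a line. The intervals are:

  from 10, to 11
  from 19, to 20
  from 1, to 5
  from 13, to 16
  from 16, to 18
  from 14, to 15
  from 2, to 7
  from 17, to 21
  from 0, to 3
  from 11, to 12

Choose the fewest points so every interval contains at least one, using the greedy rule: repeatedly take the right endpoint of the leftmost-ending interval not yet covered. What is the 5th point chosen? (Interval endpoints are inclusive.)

20

Sorted: [0,3] [1,5] [2,7] [10,11] [11,12] [14,15] [13,16] [16,18] [19,20] [17,21]
{[0,3],[1,5],[2,7]} hit by 3; {[10,11],[11,12]} hit by 11; {[14,15],[13,16]} hit by 15; {[16,18]} hit by 18; {[19,20],[17,21]} hit by 20.
Points: 3, 11, 15, 18, 20 (5 total).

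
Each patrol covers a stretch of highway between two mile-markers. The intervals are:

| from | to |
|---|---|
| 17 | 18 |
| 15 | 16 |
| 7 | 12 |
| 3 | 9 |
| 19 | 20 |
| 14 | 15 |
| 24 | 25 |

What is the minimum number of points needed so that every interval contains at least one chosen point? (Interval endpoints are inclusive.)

5

Sort by right endpoint; whenever an interval is uncovered, place a point at its right end.
By right end: [3,9]  [7,12]  [14,15]  [15,16]  [17,18]  [19,20]  [24,25]
[3,9] uncovered → point at 9; [14,15] uncovered → point at 15; [17,18] uncovered → point at 18; [19,20] uncovered → point at 20; [24,25] uncovered → point at 25.
Points: 9, 15, 18, 20, 25 (5 total).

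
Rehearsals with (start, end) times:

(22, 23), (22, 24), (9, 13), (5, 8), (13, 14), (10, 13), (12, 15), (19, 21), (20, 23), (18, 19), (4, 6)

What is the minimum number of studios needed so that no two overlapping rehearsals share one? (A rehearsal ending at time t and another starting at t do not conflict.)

starts: [4, 5, 9, 10, 12, 13, 18, 19, 20, 22, 22]
ends:   [6, 8, 13, 13, 14, 15, 19, 21, 23, 23, 24]
s4→1 s5→2 e6→1 e8→0 s9→1 s10→2 s12→3  — peak 3.

3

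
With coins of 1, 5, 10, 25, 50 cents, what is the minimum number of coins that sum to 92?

6

92 = 1×50 + 1×25 + 1×10 + 1×5 + 2×1
Total coins = 1 + 1 + 1 + 1 + 2 = 6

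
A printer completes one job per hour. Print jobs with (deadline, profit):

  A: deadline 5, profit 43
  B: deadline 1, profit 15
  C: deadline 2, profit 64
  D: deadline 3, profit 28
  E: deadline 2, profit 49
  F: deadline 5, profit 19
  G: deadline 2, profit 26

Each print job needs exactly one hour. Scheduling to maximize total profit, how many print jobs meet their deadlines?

5

Profit order: C=64 E=49 A=43 D=28 G=26 F=19 B=15
Assign: C→slot 2, E→slot 1, A→slot 5, D→slot 3, G skipped, F→slot 4, B skipped.
Slots: [1:E] [2:C] [3:D] [4:F] [5:A]
5 of 7 scheduled.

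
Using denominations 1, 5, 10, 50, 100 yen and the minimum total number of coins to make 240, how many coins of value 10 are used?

Use the largest denomination that fits, subtract, and repeat.
240 − 2×100→40 − 4×10→0
Count of 10: 4

4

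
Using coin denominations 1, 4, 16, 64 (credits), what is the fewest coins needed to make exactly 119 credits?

119 − 1×64→55 − 3×16→7 − 1×4→3 − 3×1→0
Total coins = 1 + 3 + 1 + 3 = 8

8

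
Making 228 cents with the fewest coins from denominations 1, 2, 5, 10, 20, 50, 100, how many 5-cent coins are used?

1

228 − 2×100→28 − 1×20→8 − 1×5→3 − 1×2→1 − 1×1→0
Count of 5: 1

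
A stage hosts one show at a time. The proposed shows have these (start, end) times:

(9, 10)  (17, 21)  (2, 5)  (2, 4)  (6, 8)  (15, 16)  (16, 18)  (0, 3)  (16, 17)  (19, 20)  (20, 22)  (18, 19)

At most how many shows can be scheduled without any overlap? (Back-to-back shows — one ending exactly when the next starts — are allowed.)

8

Greedy by earliest finish: after sorting by end time, pick each interval compatible with the last pick.
By end time: (0,3), (2,4), (2,5), (6,8), (9,10), (15,16), (16,17), (16,18), (18,19), (19,20), (17,21), (20,22).
Pick (0,3); next start ≥ 3 → (6,8); next start ≥ 8 → (9,10); next start ≥ 10 → (15,16); next start ≥ 16 → (16,17); next start ≥ 17 → (18,19); next start ≥ 19 → (19,20); next start ≥ 20 → (20,22).
Selected 8 shows.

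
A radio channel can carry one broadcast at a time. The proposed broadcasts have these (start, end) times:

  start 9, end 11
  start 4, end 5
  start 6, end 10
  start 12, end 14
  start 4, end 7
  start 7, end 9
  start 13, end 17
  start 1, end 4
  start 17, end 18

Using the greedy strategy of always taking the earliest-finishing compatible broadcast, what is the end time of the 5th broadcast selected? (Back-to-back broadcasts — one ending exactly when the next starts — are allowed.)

By end time: (1,4), (4,5), (4,7), (7,9), (6,10), (9,11), (12,14), (13,17), (17,18).
Pick (1,4); next start ≥ 4 → (4,5); next start ≥ 5 → (7,9); next start ≥ 9 → (9,11); next start ≥ 11 → (12,14); next start ≥ 14 → (17,18).
Selected: (1,4) (4,5) (7,9) (9,11) (12,14) (17,18)

14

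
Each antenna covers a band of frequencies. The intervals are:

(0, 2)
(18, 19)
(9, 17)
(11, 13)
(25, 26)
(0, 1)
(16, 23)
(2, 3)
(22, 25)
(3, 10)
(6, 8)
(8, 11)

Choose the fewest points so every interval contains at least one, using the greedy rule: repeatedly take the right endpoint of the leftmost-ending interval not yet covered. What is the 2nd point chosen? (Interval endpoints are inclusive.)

3

By right end: [0,1]  [0,2]  [2,3]  [6,8]  [3,10]  [8,11]  [11,13]  [9,17]  [18,19]  [16,23]  [22,25]  [25,26]
[0,1] uncovered → point at 1; [2,3] uncovered → point at 3; [6,8] uncovered → point at 8; [11,13] uncovered → point at 13; [18,19] uncovered → point at 19; [22,25] uncovered → point at 25.
Points: 1, 3, 8, 13, 19, 25 (6 total).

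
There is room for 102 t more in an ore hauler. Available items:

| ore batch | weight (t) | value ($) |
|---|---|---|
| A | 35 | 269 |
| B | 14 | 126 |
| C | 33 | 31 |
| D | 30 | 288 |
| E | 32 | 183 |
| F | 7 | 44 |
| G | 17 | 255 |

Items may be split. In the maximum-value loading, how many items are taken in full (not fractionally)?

Ratios (sorted): G 15.00, D 9.60, B 9.00, A 7.69, F 6.29, E 5.72, C 0.94
take G (17 @ 255); take D (30 @ 288); take B (14 @ 126); take A (35 @ 269); take 6/7 of F → 37.71. Capacity used 102/102.
4 item(s) taken whole; one partial (take 6/7 of F).

4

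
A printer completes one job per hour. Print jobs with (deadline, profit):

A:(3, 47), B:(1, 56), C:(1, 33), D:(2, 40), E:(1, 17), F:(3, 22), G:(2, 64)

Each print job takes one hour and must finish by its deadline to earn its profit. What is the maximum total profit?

Take jobs in profit order; each goes to the latest open slot no later than its deadline.
By profit: G(d2,64), B(d1,56), A(d3,47), D(d2,40), C(d1,33), F(d3,22), E(d1,17)
G→slot 2; B→slot 1; A→slot 3; D skipped; C skipped; F skipped; E skipped.
Profit = 56 + 64 + 47 = 167

167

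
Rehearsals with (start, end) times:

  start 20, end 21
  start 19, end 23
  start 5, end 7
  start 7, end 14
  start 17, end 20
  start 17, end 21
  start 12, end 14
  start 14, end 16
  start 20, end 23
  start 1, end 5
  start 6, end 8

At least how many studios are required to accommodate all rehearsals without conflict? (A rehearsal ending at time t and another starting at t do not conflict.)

The answer is the maximum number of intervals overlapping at any instant.
starts: [1, 5, 6, 7, 12, 14, 17, 17, 19, 20, 20]
ends:   [5, 7, 8, 14, 14, 16, 20, 21, 21, 23, 23]
s1→1 e5→0 s5→1 s6→2 e7→1 s7→2 e8→1 s12→2 e14→1 e14→0 s14→1 e16→0 s17→1 s17→2 s19→3 e20→2 s20→3 s20→4  — peak 4.

4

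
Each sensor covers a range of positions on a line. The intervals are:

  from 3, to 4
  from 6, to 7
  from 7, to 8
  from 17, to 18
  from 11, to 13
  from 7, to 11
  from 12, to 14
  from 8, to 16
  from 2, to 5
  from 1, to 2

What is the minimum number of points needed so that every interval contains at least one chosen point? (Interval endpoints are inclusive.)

Sorted: [1,2] [3,4] [2,5] [6,7] [7,8] [7,11] [11,13] [12,14] [8,16] [17,18]
{[1,2]} hit by 2; {[3,4],[2,5]} hit by 4; {[6,7],[7,8],[7,11]} hit by 7; {[11,13],[12,14],[8,16]} hit by 13; {[17,18]} hit by 18.
Points: 2, 4, 7, 13, 18 (5 total).

5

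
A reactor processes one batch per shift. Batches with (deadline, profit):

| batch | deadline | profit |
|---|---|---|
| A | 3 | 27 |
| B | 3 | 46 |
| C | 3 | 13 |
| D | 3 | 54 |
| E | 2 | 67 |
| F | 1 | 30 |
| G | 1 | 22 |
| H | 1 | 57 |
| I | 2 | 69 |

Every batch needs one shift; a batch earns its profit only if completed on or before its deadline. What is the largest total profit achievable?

190

Take jobs in profit order; each goes to the latest open slot no later than its deadline.
By profit: I(d2,69), E(d2,67), H(d1,57), D(d3,54), B(d3,46), F(d1,30), A(d3,27), G(d1,22), C(d3,13)
I→slot 2; E→slot 1; H skipped; D→slot 3; B skipped; F skipped; A skipped; G skipped; C skipped.
Profit = 67 + 69 + 54 = 190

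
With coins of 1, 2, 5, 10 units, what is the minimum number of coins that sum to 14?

Use the largest denomination that fits, subtract, and repeat.
14 − 1×10→4 − 2×2→0
Total coins = 1 + 2 = 3

3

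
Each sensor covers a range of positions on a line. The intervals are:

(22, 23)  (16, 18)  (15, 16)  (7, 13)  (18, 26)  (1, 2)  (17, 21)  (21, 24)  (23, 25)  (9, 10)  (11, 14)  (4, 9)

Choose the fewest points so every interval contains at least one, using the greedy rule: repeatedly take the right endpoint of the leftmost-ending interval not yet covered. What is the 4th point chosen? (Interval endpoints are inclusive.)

16

Process intervals by earliest right end; each time one isn't hit yet, stab at its right endpoint.
By right end: [1,2]  [4,9]  [9,10]  [7,13]  [11,14]  [15,16]  [16,18]  [17,21]  [22,23]  [21,24]  [23,25]  [18,26]
[1,2] uncovered → point at 2; [4,9] uncovered → point at 9; [11,14] uncovered → point at 14; [15,16] uncovered → point at 16; [17,21] uncovered → point at 21; [22,23] uncovered → point at 23.
Points: 2, 9, 14, 16, 21, 23 (6 total).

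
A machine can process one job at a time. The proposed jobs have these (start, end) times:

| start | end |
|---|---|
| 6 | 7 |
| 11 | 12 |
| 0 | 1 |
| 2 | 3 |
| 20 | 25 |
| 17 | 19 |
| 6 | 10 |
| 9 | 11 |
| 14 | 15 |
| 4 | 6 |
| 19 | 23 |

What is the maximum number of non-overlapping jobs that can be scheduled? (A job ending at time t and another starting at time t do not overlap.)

9

By end time: (0,1), (2,3), (4,6), (6,7), (6,10), (9,11), (11,12), (14,15), (17,19), (19,23), (20,25).
Pick (0,1); next start ≥ 1 → (2,3); next start ≥ 3 → (4,6); next start ≥ 6 → (6,7); next start ≥ 7 → (9,11); next start ≥ 11 → (11,12); next start ≥ 12 → (14,15); next start ≥ 15 → (17,19); next start ≥ 19 → (19,23).
Selected 9 jobs.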